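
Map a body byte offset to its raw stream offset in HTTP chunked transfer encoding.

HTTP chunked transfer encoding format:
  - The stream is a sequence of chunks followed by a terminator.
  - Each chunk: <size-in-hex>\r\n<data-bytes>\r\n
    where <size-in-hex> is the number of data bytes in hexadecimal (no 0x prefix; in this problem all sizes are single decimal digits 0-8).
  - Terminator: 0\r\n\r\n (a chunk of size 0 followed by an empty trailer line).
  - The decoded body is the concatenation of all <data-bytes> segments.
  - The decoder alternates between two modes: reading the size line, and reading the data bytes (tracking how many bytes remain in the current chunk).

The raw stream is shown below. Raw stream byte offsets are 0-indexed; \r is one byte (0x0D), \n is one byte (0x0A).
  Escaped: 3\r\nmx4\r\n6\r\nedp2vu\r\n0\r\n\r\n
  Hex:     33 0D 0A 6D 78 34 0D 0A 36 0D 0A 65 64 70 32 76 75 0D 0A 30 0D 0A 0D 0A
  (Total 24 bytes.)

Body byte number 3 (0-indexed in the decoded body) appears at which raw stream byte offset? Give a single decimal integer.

Chunk 1: stream[0..1]='3' size=0x3=3, data at stream[3..6]='mx4' -> body[0..3], body so far='mx4'
Chunk 2: stream[8..9]='6' size=0x6=6, data at stream[11..17]='edp2vu' -> body[3..9], body so far='mx4edp2vu'
Chunk 3: stream[19..20]='0' size=0 (terminator). Final body='mx4edp2vu' (9 bytes)
Body byte 3 at stream offset 11

Answer: 11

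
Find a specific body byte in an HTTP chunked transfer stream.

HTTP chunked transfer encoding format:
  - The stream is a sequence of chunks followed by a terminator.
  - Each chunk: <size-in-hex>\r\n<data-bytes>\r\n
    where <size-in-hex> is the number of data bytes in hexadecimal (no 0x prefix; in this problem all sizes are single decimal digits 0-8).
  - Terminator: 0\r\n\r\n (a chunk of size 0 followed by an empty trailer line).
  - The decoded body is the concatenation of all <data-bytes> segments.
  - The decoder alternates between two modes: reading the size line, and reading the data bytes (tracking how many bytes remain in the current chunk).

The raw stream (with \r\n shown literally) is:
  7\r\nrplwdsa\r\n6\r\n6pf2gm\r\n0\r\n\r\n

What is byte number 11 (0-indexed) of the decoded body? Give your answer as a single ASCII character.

Answer: g

Derivation:
Chunk 1: stream[0..1]='7' size=0x7=7, data at stream[3..10]='rplwdsa' -> body[0..7], body so far='rplwdsa'
Chunk 2: stream[12..13]='6' size=0x6=6, data at stream[15..21]='6pf2gm' -> body[7..13], body so far='rplwdsa6pf2gm'
Chunk 3: stream[23..24]='0' size=0 (terminator). Final body='rplwdsa6pf2gm' (13 bytes)
Body byte 11 = 'g'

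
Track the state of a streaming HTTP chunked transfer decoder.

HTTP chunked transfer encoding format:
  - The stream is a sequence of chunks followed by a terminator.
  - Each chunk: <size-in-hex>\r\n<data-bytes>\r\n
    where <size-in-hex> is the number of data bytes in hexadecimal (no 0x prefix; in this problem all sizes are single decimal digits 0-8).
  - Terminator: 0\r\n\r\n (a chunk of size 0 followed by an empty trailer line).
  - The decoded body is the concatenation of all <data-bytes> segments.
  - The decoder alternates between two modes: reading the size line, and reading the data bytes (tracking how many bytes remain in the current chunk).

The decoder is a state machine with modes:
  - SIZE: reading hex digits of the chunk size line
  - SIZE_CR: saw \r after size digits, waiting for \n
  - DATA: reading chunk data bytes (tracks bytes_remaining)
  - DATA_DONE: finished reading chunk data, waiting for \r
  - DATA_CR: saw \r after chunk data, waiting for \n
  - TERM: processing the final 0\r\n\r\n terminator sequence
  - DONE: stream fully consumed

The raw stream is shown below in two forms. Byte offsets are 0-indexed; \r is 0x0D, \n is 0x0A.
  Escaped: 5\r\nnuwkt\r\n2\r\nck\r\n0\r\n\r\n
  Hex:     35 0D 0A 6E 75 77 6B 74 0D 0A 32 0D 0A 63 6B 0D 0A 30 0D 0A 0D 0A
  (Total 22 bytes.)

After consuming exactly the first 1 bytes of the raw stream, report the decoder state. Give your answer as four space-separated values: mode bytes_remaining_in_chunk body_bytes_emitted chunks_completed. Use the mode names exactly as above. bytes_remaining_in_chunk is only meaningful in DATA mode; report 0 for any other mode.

Byte 0 = '5': mode=SIZE remaining=0 emitted=0 chunks_done=0

Answer: SIZE 0 0 0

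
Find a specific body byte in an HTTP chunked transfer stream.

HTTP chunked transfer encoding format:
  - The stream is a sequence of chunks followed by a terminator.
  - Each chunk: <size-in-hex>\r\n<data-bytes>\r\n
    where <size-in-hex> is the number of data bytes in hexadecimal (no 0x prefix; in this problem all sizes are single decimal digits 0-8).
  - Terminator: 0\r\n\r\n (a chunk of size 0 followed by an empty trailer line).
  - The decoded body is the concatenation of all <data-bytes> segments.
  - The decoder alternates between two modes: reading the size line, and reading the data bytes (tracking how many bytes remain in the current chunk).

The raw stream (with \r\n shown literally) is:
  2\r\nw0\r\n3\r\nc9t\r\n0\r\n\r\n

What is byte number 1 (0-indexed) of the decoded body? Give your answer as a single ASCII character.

Answer: 0

Derivation:
Chunk 1: stream[0..1]='2' size=0x2=2, data at stream[3..5]='w0' -> body[0..2], body so far='w0'
Chunk 2: stream[7..8]='3' size=0x3=3, data at stream[10..13]='c9t' -> body[2..5], body so far='w0c9t'
Chunk 3: stream[15..16]='0' size=0 (terminator). Final body='w0c9t' (5 bytes)
Body byte 1 = '0'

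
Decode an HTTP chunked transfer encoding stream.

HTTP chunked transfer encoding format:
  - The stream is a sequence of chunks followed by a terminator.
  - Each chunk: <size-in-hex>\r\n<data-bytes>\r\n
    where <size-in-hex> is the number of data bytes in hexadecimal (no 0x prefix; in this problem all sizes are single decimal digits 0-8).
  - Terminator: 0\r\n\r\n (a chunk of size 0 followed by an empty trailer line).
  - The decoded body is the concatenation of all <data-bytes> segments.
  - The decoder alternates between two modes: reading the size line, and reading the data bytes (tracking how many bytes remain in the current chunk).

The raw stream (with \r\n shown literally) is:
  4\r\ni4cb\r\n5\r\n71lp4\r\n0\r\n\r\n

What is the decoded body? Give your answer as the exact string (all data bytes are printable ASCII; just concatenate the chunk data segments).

Chunk 1: stream[0..1]='4' size=0x4=4, data at stream[3..7]='i4cb' -> body[0..4], body so far='i4cb'
Chunk 2: stream[9..10]='5' size=0x5=5, data at stream[12..17]='71lp4' -> body[4..9], body so far='i4cb71lp4'
Chunk 3: stream[19..20]='0' size=0 (terminator). Final body='i4cb71lp4' (9 bytes)

Answer: i4cb71lp4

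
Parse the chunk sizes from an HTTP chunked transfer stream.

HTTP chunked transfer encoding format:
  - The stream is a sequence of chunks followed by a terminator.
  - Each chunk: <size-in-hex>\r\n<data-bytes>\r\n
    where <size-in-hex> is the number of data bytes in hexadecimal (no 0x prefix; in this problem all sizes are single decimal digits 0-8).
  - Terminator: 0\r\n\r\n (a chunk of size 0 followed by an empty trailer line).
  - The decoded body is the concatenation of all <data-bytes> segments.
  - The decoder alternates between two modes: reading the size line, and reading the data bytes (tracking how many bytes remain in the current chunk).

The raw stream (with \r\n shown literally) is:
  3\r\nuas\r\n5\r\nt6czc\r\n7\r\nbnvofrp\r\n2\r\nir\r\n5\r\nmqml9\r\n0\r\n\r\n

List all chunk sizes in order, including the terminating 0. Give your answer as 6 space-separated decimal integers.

Answer: 3 5 7 2 5 0

Derivation:
Chunk 1: stream[0..1]='3' size=0x3=3, data at stream[3..6]='uas' -> body[0..3], body so far='uas'
Chunk 2: stream[8..9]='5' size=0x5=5, data at stream[11..16]='t6czc' -> body[3..8], body so far='uast6czc'
Chunk 3: stream[18..19]='7' size=0x7=7, data at stream[21..28]='bnvofrp' -> body[8..15], body so far='uast6czcbnvofrp'
Chunk 4: stream[30..31]='2' size=0x2=2, data at stream[33..35]='ir' -> body[15..17], body so far='uast6czcbnvofrpir'
Chunk 5: stream[37..38]='5' size=0x5=5, data at stream[40..45]='mqml9' -> body[17..22], body so far='uast6czcbnvofrpirmqml9'
Chunk 6: stream[47..48]='0' size=0 (terminator). Final body='uast6czcbnvofrpirmqml9' (22 bytes)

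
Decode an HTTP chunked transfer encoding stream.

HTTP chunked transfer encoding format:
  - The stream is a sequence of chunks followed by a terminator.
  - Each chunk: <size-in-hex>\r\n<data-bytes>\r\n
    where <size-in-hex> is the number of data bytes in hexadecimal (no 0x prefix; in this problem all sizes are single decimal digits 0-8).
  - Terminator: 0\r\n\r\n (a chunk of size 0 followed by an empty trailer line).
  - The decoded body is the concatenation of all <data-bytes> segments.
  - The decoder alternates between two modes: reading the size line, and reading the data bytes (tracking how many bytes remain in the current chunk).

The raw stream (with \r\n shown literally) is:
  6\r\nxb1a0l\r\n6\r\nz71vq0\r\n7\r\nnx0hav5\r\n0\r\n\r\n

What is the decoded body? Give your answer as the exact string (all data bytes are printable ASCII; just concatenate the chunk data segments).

Chunk 1: stream[0..1]='6' size=0x6=6, data at stream[3..9]='xb1a0l' -> body[0..6], body so far='xb1a0l'
Chunk 2: stream[11..12]='6' size=0x6=6, data at stream[14..20]='z71vq0' -> body[6..12], body so far='xb1a0lz71vq0'
Chunk 3: stream[22..23]='7' size=0x7=7, data at stream[25..32]='nx0hav5' -> body[12..19], body so far='xb1a0lz71vq0nx0hav5'
Chunk 4: stream[34..35]='0' size=0 (terminator). Final body='xb1a0lz71vq0nx0hav5' (19 bytes)

Answer: xb1a0lz71vq0nx0hav5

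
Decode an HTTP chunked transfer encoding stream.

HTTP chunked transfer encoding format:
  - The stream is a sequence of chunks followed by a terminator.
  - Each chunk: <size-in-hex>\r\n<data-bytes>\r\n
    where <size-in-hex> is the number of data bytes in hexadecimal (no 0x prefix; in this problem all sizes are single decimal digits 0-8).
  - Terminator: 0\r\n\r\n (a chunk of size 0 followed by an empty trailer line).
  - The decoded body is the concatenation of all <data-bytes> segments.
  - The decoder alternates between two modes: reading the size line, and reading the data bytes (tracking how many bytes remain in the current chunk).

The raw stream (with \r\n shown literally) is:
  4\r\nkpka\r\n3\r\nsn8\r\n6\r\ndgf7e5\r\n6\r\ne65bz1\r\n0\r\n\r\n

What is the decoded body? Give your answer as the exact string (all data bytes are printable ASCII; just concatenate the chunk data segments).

Chunk 1: stream[0..1]='4' size=0x4=4, data at stream[3..7]='kpka' -> body[0..4], body so far='kpka'
Chunk 2: stream[9..10]='3' size=0x3=3, data at stream[12..15]='sn8' -> body[4..7], body so far='kpkasn8'
Chunk 3: stream[17..18]='6' size=0x6=6, data at stream[20..26]='dgf7e5' -> body[7..13], body so far='kpkasn8dgf7e5'
Chunk 4: stream[28..29]='6' size=0x6=6, data at stream[31..37]='e65bz1' -> body[13..19], body so far='kpkasn8dgf7e5e65bz1'
Chunk 5: stream[39..40]='0' size=0 (terminator). Final body='kpkasn8dgf7e5e65bz1' (19 bytes)

Answer: kpkasn8dgf7e5e65bz1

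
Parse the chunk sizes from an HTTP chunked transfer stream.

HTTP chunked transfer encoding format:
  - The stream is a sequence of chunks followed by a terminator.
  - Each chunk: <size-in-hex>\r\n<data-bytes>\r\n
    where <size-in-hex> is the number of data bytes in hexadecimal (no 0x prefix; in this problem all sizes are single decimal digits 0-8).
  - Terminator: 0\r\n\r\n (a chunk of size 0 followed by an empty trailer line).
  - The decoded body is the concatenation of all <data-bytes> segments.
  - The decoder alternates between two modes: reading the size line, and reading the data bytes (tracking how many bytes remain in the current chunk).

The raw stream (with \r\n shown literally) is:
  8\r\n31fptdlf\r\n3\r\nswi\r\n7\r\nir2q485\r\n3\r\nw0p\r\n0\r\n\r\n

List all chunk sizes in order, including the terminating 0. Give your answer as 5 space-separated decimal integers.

Chunk 1: stream[0..1]='8' size=0x8=8, data at stream[3..11]='31fptdlf' -> body[0..8], body so far='31fptdlf'
Chunk 2: stream[13..14]='3' size=0x3=3, data at stream[16..19]='swi' -> body[8..11], body so far='31fptdlfswi'
Chunk 3: stream[21..22]='7' size=0x7=7, data at stream[24..31]='ir2q485' -> body[11..18], body so far='31fptdlfswiir2q485'
Chunk 4: stream[33..34]='3' size=0x3=3, data at stream[36..39]='w0p' -> body[18..21], body so far='31fptdlfswiir2q485w0p'
Chunk 5: stream[41..42]='0' size=0 (terminator). Final body='31fptdlfswiir2q485w0p' (21 bytes)

Answer: 8 3 7 3 0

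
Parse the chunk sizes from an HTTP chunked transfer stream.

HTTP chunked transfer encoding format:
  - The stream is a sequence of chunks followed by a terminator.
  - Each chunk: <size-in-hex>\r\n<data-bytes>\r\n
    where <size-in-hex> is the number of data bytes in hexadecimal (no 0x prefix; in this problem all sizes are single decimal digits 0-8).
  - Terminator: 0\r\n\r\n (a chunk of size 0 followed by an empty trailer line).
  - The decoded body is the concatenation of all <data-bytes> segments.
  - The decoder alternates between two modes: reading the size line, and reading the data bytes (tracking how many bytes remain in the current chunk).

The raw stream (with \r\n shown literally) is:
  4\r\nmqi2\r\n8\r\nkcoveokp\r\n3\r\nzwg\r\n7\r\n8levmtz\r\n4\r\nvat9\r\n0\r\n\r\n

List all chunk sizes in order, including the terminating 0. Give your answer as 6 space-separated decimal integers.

Answer: 4 8 3 7 4 0

Derivation:
Chunk 1: stream[0..1]='4' size=0x4=4, data at stream[3..7]='mqi2' -> body[0..4], body so far='mqi2'
Chunk 2: stream[9..10]='8' size=0x8=8, data at stream[12..20]='kcoveokp' -> body[4..12], body so far='mqi2kcoveokp'
Chunk 3: stream[22..23]='3' size=0x3=3, data at stream[25..28]='zwg' -> body[12..15], body so far='mqi2kcoveokpzwg'
Chunk 4: stream[30..31]='7' size=0x7=7, data at stream[33..40]='8levmtz' -> body[15..22], body so far='mqi2kcoveokpzwg8levmtz'
Chunk 5: stream[42..43]='4' size=0x4=4, data at stream[45..49]='vat9' -> body[22..26], body so far='mqi2kcoveokpzwg8levmtzvat9'
Chunk 6: stream[51..52]='0' size=0 (terminator). Final body='mqi2kcoveokpzwg8levmtzvat9' (26 bytes)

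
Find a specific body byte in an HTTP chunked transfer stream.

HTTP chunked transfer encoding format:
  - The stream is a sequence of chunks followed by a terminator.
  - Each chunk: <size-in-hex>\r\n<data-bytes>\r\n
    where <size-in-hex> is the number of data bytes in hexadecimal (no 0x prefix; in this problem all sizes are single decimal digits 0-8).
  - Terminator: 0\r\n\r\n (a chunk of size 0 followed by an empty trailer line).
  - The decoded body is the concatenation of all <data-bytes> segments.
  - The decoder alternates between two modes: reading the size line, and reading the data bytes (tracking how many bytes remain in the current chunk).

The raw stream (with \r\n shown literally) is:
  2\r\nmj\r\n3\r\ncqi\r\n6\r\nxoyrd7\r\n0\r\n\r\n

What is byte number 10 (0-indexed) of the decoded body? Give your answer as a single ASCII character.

Chunk 1: stream[0..1]='2' size=0x2=2, data at stream[3..5]='mj' -> body[0..2], body so far='mj'
Chunk 2: stream[7..8]='3' size=0x3=3, data at stream[10..13]='cqi' -> body[2..5], body so far='mjcqi'
Chunk 3: stream[15..16]='6' size=0x6=6, data at stream[18..24]='xoyrd7' -> body[5..11], body so far='mjcqixoyrd7'
Chunk 4: stream[26..27]='0' size=0 (terminator). Final body='mjcqixoyrd7' (11 bytes)
Body byte 10 = '7'

Answer: 7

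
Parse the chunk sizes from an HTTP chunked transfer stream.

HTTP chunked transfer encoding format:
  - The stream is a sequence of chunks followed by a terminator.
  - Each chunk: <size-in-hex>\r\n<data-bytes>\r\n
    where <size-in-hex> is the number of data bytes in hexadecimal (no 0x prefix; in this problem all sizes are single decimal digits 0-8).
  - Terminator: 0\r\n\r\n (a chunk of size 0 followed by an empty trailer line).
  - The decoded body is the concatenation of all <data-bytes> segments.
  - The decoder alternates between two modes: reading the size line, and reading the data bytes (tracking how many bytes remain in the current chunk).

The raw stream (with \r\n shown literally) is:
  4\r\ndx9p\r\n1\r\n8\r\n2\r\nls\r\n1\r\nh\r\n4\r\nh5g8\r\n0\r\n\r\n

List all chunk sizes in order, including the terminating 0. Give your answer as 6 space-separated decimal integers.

Answer: 4 1 2 1 4 0

Derivation:
Chunk 1: stream[0..1]='4' size=0x4=4, data at stream[3..7]='dx9p' -> body[0..4], body so far='dx9p'
Chunk 2: stream[9..10]='1' size=0x1=1, data at stream[12..13]='8' -> body[4..5], body so far='dx9p8'
Chunk 3: stream[15..16]='2' size=0x2=2, data at stream[18..20]='ls' -> body[5..7], body so far='dx9p8ls'
Chunk 4: stream[22..23]='1' size=0x1=1, data at stream[25..26]='h' -> body[7..8], body so far='dx9p8lsh'
Chunk 5: stream[28..29]='4' size=0x4=4, data at stream[31..35]='h5g8' -> body[8..12], body so far='dx9p8lshh5g8'
Chunk 6: stream[37..38]='0' size=0 (terminator). Final body='dx9p8lshh5g8' (12 bytes)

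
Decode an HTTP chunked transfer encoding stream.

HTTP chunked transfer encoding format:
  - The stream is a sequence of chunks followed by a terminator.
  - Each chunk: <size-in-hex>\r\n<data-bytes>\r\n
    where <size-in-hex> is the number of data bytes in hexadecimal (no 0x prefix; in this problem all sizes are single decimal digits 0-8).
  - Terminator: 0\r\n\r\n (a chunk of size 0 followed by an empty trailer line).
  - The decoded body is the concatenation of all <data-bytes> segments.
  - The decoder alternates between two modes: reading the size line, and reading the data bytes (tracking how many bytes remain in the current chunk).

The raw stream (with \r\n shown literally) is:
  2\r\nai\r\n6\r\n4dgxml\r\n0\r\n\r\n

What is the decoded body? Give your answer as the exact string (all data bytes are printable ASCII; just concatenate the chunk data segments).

Chunk 1: stream[0..1]='2' size=0x2=2, data at stream[3..5]='ai' -> body[0..2], body so far='ai'
Chunk 2: stream[7..8]='6' size=0x6=6, data at stream[10..16]='4dgxml' -> body[2..8], body so far='ai4dgxml'
Chunk 3: stream[18..19]='0' size=0 (terminator). Final body='ai4dgxml' (8 bytes)

Answer: ai4dgxml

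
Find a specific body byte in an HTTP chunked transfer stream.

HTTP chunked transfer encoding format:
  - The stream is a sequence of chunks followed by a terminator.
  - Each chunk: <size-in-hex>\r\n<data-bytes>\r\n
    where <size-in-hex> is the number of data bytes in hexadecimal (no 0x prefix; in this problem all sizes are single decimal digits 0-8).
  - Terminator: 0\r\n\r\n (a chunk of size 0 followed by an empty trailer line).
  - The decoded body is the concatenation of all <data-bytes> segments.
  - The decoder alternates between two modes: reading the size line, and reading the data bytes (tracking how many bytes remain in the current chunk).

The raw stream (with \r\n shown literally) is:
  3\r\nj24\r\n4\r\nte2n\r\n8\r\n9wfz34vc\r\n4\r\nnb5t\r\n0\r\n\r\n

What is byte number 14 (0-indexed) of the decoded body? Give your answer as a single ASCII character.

Chunk 1: stream[0..1]='3' size=0x3=3, data at stream[3..6]='j24' -> body[0..3], body so far='j24'
Chunk 2: stream[8..9]='4' size=0x4=4, data at stream[11..15]='te2n' -> body[3..7], body so far='j24te2n'
Chunk 3: stream[17..18]='8' size=0x8=8, data at stream[20..28]='9wfz34vc' -> body[7..15], body so far='j24te2n9wfz34vc'
Chunk 4: stream[30..31]='4' size=0x4=4, data at stream[33..37]='nb5t' -> body[15..19], body so far='j24te2n9wfz34vcnb5t'
Chunk 5: stream[39..40]='0' size=0 (terminator). Final body='j24te2n9wfz34vcnb5t' (19 bytes)
Body byte 14 = 'c'

Answer: c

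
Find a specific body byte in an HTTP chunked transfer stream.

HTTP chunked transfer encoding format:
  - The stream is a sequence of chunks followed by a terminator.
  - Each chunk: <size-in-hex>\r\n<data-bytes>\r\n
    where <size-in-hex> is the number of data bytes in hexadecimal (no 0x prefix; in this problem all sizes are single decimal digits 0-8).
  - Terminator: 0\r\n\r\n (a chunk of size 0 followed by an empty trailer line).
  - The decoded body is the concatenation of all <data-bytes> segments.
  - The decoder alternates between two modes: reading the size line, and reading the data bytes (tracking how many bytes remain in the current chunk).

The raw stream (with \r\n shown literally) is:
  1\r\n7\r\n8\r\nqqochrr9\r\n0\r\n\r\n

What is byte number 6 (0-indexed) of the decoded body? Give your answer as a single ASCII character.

Answer: r

Derivation:
Chunk 1: stream[0..1]='1' size=0x1=1, data at stream[3..4]='7' -> body[0..1], body so far='7'
Chunk 2: stream[6..7]='8' size=0x8=8, data at stream[9..17]='qqochrr9' -> body[1..9], body so far='7qqochrr9'
Chunk 3: stream[19..20]='0' size=0 (terminator). Final body='7qqochrr9' (9 bytes)
Body byte 6 = 'r'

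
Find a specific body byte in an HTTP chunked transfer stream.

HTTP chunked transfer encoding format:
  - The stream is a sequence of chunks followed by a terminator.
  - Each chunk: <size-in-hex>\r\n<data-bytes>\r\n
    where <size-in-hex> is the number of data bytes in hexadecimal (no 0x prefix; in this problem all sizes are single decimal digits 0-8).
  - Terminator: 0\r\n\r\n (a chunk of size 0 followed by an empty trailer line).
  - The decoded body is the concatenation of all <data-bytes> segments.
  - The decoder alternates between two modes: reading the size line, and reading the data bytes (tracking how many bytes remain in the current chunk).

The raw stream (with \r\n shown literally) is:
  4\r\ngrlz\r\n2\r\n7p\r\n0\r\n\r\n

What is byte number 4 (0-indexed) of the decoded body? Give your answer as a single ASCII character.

Answer: 7

Derivation:
Chunk 1: stream[0..1]='4' size=0x4=4, data at stream[3..7]='grlz' -> body[0..4], body so far='grlz'
Chunk 2: stream[9..10]='2' size=0x2=2, data at stream[12..14]='7p' -> body[4..6], body so far='grlz7p'
Chunk 3: stream[16..17]='0' size=0 (terminator). Final body='grlz7p' (6 bytes)
Body byte 4 = '7'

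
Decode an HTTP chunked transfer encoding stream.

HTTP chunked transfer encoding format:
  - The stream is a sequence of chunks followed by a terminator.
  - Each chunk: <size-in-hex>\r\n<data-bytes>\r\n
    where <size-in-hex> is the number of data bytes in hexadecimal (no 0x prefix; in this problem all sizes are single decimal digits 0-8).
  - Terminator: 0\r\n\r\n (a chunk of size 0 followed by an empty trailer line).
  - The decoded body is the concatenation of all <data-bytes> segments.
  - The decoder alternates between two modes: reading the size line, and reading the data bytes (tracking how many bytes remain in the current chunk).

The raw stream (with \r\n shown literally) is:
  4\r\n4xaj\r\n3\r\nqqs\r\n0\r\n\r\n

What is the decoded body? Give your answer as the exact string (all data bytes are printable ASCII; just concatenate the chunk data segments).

Answer: 4xajqqs

Derivation:
Chunk 1: stream[0..1]='4' size=0x4=4, data at stream[3..7]='4xaj' -> body[0..4], body so far='4xaj'
Chunk 2: stream[9..10]='3' size=0x3=3, data at stream[12..15]='qqs' -> body[4..7], body so far='4xajqqs'
Chunk 3: stream[17..18]='0' size=0 (terminator). Final body='4xajqqs' (7 bytes)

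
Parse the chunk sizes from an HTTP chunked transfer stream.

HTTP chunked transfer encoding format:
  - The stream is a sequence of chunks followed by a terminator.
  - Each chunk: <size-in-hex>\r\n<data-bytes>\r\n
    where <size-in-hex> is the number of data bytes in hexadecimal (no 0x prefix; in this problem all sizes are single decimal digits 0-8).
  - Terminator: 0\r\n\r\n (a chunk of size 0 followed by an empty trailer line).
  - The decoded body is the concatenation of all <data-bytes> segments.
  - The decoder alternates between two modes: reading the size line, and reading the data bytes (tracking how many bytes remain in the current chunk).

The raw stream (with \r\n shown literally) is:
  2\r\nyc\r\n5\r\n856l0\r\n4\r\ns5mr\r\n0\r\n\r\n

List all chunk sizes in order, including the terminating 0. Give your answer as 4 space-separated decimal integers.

Answer: 2 5 4 0

Derivation:
Chunk 1: stream[0..1]='2' size=0x2=2, data at stream[3..5]='yc' -> body[0..2], body so far='yc'
Chunk 2: stream[7..8]='5' size=0x5=5, data at stream[10..15]='856l0' -> body[2..7], body so far='yc856l0'
Chunk 3: stream[17..18]='4' size=0x4=4, data at stream[20..24]='s5mr' -> body[7..11], body so far='yc856l0s5mr'
Chunk 4: stream[26..27]='0' size=0 (terminator). Final body='yc856l0s5mr' (11 bytes)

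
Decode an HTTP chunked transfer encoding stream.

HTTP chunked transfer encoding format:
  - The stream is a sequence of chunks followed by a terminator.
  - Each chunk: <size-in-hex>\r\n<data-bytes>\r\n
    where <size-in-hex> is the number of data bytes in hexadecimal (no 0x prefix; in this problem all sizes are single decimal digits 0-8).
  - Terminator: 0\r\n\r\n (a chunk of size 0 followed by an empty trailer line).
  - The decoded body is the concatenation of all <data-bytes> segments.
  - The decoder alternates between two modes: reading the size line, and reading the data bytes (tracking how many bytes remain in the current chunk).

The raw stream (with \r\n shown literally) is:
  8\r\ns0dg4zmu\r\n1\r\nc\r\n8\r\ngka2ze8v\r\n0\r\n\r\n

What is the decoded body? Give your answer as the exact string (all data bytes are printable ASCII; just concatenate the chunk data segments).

Answer: s0dg4zmucgka2ze8v

Derivation:
Chunk 1: stream[0..1]='8' size=0x8=8, data at stream[3..11]='s0dg4zmu' -> body[0..8], body so far='s0dg4zmu'
Chunk 2: stream[13..14]='1' size=0x1=1, data at stream[16..17]='c' -> body[8..9], body so far='s0dg4zmuc'
Chunk 3: stream[19..20]='8' size=0x8=8, data at stream[22..30]='gka2ze8v' -> body[9..17], body so far='s0dg4zmucgka2ze8v'
Chunk 4: stream[32..33]='0' size=0 (terminator). Final body='s0dg4zmucgka2ze8v' (17 bytes)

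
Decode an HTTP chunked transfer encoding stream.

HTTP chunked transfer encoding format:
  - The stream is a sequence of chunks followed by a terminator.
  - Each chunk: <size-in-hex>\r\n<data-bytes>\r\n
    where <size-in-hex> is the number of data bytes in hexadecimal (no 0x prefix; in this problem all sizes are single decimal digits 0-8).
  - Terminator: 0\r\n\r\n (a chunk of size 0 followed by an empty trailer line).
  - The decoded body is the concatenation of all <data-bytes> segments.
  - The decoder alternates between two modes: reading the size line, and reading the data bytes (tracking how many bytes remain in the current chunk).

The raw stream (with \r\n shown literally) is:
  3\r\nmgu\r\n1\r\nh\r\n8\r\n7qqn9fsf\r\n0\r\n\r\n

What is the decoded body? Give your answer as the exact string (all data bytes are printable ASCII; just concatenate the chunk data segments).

Chunk 1: stream[0..1]='3' size=0x3=3, data at stream[3..6]='mgu' -> body[0..3], body so far='mgu'
Chunk 2: stream[8..9]='1' size=0x1=1, data at stream[11..12]='h' -> body[3..4], body so far='mguh'
Chunk 3: stream[14..15]='8' size=0x8=8, data at stream[17..25]='7qqn9fsf' -> body[4..12], body so far='mguh7qqn9fsf'
Chunk 4: stream[27..28]='0' size=0 (terminator). Final body='mguh7qqn9fsf' (12 bytes)

Answer: mguh7qqn9fsf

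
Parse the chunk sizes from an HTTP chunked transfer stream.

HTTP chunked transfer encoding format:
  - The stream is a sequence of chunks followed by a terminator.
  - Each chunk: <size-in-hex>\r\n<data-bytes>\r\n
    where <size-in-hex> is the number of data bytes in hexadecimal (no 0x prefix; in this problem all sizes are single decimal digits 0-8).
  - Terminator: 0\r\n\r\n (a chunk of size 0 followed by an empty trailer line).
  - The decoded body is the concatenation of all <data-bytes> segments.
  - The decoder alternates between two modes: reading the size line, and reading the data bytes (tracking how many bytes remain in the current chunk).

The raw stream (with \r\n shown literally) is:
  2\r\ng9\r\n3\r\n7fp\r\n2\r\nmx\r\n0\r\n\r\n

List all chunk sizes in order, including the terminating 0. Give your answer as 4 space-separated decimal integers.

Answer: 2 3 2 0

Derivation:
Chunk 1: stream[0..1]='2' size=0x2=2, data at stream[3..5]='g9' -> body[0..2], body so far='g9'
Chunk 2: stream[7..8]='3' size=0x3=3, data at stream[10..13]='7fp' -> body[2..5], body so far='g97fp'
Chunk 3: stream[15..16]='2' size=0x2=2, data at stream[18..20]='mx' -> body[5..7], body so far='g97fpmx'
Chunk 4: stream[22..23]='0' size=0 (terminator). Final body='g97fpmx' (7 bytes)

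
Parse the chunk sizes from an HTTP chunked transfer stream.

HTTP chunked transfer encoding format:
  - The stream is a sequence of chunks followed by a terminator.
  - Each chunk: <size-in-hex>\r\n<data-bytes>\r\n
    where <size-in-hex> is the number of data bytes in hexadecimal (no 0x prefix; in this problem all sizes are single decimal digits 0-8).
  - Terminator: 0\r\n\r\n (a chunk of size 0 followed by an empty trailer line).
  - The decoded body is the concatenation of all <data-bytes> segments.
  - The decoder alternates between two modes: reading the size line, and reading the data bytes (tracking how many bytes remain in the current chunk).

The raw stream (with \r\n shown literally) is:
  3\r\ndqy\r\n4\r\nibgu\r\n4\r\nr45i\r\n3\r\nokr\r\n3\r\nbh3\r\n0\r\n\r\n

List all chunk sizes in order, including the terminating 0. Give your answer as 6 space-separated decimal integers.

Answer: 3 4 4 3 3 0

Derivation:
Chunk 1: stream[0..1]='3' size=0x3=3, data at stream[3..6]='dqy' -> body[0..3], body so far='dqy'
Chunk 2: stream[8..9]='4' size=0x4=4, data at stream[11..15]='ibgu' -> body[3..7], body so far='dqyibgu'
Chunk 3: stream[17..18]='4' size=0x4=4, data at stream[20..24]='r45i' -> body[7..11], body so far='dqyibgur45i'
Chunk 4: stream[26..27]='3' size=0x3=3, data at stream[29..32]='okr' -> body[11..14], body so far='dqyibgur45iokr'
Chunk 5: stream[34..35]='3' size=0x3=3, data at stream[37..40]='bh3' -> body[14..17], body so far='dqyibgur45iokrbh3'
Chunk 6: stream[42..43]='0' size=0 (terminator). Final body='dqyibgur45iokrbh3' (17 bytes)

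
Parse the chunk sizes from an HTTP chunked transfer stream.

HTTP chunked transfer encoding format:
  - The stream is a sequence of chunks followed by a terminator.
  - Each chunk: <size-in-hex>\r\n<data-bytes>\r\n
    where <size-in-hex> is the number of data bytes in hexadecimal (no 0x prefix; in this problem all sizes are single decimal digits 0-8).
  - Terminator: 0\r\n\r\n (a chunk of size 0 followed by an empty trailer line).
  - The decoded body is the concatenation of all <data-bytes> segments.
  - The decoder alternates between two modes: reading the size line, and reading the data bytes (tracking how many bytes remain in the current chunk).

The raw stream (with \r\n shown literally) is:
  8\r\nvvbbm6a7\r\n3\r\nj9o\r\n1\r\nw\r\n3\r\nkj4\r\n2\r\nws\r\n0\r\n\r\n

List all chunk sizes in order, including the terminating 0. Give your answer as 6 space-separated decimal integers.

Chunk 1: stream[0..1]='8' size=0x8=8, data at stream[3..11]='vvbbm6a7' -> body[0..8], body so far='vvbbm6a7'
Chunk 2: stream[13..14]='3' size=0x3=3, data at stream[16..19]='j9o' -> body[8..11], body so far='vvbbm6a7j9o'
Chunk 3: stream[21..22]='1' size=0x1=1, data at stream[24..25]='w' -> body[11..12], body so far='vvbbm6a7j9ow'
Chunk 4: stream[27..28]='3' size=0x3=3, data at stream[30..33]='kj4' -> body[12..15], body so far='vvbbm6a7j9owkj4'
Chunk 5: stream[35..36]='2' size=0x2=2, data at stream[38..40]='ws' -> body[15..17], body so far='vvbbm6a7j9owkj4ws'
Chunk 6: stream[42..43]='0' size=0 (terminator). Final body='vvbbm6a7j9owkj4ws' (17 bytes)

Answer: 8 3 1 3 2 0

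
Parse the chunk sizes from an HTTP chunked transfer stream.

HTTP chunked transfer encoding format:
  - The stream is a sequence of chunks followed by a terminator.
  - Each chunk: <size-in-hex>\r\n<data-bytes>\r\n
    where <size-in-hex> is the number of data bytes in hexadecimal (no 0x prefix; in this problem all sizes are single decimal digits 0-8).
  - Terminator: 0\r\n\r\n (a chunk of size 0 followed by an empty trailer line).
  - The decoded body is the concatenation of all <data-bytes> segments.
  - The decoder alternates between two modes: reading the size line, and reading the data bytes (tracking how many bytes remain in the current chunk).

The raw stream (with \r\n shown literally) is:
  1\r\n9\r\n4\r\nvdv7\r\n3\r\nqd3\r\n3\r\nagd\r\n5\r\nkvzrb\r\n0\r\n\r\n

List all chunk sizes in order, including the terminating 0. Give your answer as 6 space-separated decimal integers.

Answer: 1 4 3 3 5 0

Derivation:
Chunk 1: stream[0..1]='1' size=0x1=1, data at stream[3..4]='9' -> body[0..1], body so far='9'
Chunk 2: stream[6..7]='4' size=0x4=4, data at stream[9..13]='vdv7' -> body[1..5], body so far='9vdv7'
Chunk 3: stream[15..16]='3' size=0x3=3, data at stream[18..21]='qd3' -> body[5..8], body so far='9vdv7qd3'
Chunk 4: stream[23..24]='3' size=0x3=3, data at stream[26..29]='agd' -> body[8..11], body so far='9vdv7qd3agd'
Chunk 5: stream[31..32]='5' size=0x5=5, data at stream[34..39]='kvzrb' -> body[11..16], body so far='9vdv7qd3agdkvzrb'
Chunk 6: stream[41..42]='0' size=0 (terminator). Final body='9vdv7qd3agdkvzrb' (16 bytes)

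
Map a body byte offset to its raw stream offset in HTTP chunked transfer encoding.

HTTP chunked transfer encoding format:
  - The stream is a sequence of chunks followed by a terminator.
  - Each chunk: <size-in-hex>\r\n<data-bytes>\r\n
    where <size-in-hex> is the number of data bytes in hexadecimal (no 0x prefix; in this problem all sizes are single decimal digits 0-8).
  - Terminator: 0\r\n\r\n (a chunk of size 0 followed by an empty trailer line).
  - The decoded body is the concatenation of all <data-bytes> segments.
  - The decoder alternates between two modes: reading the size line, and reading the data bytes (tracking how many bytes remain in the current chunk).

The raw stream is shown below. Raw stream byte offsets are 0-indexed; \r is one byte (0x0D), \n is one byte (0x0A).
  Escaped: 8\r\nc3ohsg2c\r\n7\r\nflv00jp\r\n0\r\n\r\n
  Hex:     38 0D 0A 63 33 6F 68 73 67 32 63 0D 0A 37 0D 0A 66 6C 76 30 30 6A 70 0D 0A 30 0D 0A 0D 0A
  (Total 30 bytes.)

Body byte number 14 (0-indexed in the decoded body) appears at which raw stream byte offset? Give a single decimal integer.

Chunk 1: stream[0..1]='8' size=0x8=8, data at stream[3..11]='c3ohsg2c' -> body[0..8], body so far='c3ohsg2c'
Chunk 2: stream[13..14]='7' size=0x7=7, data at stream[16..23]='flv00jp' -> body[8..15], body so far='c3ohsg2cflv00jp'
Chunk 3: stream[25..26]='0' size=0 (terminator). Final body='c3ohsg2cflv00jp' (15 bytes)
Body byte 14 at stream offset 22

Answer: 22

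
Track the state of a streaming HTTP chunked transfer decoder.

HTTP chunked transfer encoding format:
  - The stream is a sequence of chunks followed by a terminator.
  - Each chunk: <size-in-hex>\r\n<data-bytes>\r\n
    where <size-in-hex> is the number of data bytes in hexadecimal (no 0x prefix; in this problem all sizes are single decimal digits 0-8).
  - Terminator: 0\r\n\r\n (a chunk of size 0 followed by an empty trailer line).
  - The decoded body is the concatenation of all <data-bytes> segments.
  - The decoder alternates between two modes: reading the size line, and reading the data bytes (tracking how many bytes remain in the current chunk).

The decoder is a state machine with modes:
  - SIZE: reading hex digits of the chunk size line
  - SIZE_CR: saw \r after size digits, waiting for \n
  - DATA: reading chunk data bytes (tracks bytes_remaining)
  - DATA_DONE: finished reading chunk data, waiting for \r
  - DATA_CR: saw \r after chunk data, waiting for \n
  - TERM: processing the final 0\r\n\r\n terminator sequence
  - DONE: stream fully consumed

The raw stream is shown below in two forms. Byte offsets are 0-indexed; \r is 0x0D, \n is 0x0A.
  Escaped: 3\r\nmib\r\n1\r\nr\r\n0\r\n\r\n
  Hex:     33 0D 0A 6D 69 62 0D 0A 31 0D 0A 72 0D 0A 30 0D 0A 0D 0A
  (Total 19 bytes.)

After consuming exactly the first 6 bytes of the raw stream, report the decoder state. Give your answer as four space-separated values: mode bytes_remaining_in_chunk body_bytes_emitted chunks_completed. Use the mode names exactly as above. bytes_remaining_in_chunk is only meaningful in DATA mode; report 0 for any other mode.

Answer: DATA_DONE 0 3 0

Derivation:
Byte 0 = '3': mode=SIZE remaining=0 emitted=0 chunks_done=0
Byte 1 = 0x0D: mode=SIZE_CR remaining=0 emitted=0 chunks_done=0
Byte 2 = 0x0A: mode=DATA remaining=3 emitted=0 chunks_done=0
Byte 3 = 'm': mode=DATA remaining=2 emitted=1 chunks_done=0
Byte 4 = 'i': mode=DATA remaining=1 emitted=2 chunks_done=0
Byte 5 = 'b': mode=DATA_DONE remaining=0 emitted=3 chunks_done=0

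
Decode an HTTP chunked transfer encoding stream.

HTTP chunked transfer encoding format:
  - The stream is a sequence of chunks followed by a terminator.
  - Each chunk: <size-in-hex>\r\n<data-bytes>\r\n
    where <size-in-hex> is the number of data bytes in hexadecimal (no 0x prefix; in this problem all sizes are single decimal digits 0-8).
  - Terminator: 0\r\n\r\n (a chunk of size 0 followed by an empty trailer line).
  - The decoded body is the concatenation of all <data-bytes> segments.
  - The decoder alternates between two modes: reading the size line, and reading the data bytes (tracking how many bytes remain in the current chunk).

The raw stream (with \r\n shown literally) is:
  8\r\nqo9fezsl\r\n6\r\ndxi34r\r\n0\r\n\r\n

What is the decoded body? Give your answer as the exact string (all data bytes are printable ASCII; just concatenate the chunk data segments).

Answer: qo9fezsldxi34r

Derivation:
Chunk 1: stream[0..1]='8' size=0x8=8, data at stream[3..11]='qo9fezsl' -> body[0..8], body so far='qo9fezsl'
Chunk 2: stream[13..14]='6' size=0x6=6, data at stream[16..22]='dxi34r' -> body[8..14], body so far='qo9fezsldxi34r'
Chunk 3: stream[24..25]='0' size=0 (terminator). Final body='qo9fezsldxi34r' (14 bytes)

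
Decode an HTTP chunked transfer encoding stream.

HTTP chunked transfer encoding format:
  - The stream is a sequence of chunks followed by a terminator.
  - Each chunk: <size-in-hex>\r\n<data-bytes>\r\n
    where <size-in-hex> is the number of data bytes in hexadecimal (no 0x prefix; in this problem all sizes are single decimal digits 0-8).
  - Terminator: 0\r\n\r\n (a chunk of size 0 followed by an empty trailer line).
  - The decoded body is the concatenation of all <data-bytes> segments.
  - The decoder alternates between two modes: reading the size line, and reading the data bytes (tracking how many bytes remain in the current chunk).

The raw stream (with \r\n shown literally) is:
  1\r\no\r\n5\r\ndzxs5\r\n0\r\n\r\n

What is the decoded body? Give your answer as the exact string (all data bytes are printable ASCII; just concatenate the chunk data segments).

Answer: odzxs5

Derivation:
Chunk 1: stream[0..1]='1' size=0x1=1, data at stream[3..4]='o' -> body[0..1], body so far='o'
Chunk 2: stream[6..7]='5' size=0x5=5, data at stream[9..14]='dzxs5' -> body[1..6], body so far='odzxs5'
Chunk 3: stream[16..17]='0' size=0 (terminator). Final body='odzxs5' (6 bytes)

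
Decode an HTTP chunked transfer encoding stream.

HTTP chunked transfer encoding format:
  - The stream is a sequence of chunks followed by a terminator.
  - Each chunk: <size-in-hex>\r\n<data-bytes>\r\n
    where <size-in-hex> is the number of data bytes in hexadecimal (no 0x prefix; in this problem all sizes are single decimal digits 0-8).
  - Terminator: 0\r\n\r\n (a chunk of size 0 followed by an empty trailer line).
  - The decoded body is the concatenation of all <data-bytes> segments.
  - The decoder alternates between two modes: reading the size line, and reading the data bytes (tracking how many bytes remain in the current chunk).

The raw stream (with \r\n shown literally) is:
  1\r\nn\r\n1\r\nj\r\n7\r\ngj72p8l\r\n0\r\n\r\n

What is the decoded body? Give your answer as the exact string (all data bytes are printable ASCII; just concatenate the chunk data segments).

Answer: njgj72p8l

Derivation:
Chunk 1: stream[0..1]='1' size=0x1=1, data at stream[3..4]='n' -> body[0..1], body so far='n'
Chunk 2: stream[6..7]='1' size=0x1=1, data at stream[9..10]='j' -> body[1..2], body so far='nj'
Chunk 3: stream[12..13]='7' size=0x7=7, data at stream[15..22]='gj72p8l' -> body[2..9], body so far='njgj72p8l'
Chunk 4: stream[24..25]='0' size=0 (terminator). Final body='njgj72p8l' (9 bytes)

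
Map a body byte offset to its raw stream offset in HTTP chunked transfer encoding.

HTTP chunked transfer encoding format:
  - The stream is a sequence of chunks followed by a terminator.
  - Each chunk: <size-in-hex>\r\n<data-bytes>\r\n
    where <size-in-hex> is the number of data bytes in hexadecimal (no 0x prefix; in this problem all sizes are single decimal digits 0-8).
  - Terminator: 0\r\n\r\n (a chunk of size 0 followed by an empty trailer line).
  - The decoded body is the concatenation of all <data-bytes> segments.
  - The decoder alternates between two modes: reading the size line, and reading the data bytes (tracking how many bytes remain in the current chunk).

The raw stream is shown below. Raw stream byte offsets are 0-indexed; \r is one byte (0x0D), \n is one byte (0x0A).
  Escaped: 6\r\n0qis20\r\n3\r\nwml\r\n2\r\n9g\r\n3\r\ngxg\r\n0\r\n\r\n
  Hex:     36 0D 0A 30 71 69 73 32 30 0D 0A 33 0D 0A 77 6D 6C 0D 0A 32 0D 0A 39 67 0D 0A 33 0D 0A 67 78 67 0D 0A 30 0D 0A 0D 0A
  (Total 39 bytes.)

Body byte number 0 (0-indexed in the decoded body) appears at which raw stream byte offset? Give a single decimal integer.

Chunk 1: stream[0..1]='6' size=0x6=6, data at stream[3..9]='0qis20' -> body[0..6], body so far='0qis20'
Chunk 2: stream[11..12]='3' size=0x3=3, data at stream[14..17]='wml' -> body[6..9], body so far='0qis20wml'
Chunk 3: stream[19..20]='2' size=0x2=2, data at stream[22..24]='9g' -> body[9..11], body so far='0qis20wml9g'
Chunk 4: stream[26..27]='3' size=0x3=3, data at stream[29..32]='gxg' -> body[11..14], body so far='0qis20wml9ggxg'
Chunk 5: stream[34..35]='0' size=0 (terminator). Final body='0qis20wml9ggxg' (14 bytes)
Body byte 0 at stream offset 3

Answer: 3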